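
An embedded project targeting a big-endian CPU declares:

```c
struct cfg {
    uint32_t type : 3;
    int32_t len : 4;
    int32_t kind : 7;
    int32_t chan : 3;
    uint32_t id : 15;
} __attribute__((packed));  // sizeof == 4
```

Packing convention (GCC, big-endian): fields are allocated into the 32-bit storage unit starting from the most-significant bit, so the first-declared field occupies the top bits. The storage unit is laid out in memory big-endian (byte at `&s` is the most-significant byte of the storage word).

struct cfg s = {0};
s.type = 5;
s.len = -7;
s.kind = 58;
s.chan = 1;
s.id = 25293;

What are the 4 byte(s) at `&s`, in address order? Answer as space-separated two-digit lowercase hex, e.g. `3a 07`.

b2 e8 e2 cd

type (3b) val=5 bits=0x5 at bit 29: 0xa0000000
len (4b) val=-7 bits=0x9 at bit 25: 0xb2000000
kind (7b) val=58 bits=0x3a at bit 18: 0xb2e80000
chan (3b) val=1 bits=0x1 at bit 15: 0xb2e88000
id (15b) val=25293 bits=0x62cd at bit 0: 0xb2e8e2cd
word = 0xb2e8e2cd → big-endian bytes:
  [0]=0xb2  [1]=0xe8  [2]=0xe2  [3]=0xcd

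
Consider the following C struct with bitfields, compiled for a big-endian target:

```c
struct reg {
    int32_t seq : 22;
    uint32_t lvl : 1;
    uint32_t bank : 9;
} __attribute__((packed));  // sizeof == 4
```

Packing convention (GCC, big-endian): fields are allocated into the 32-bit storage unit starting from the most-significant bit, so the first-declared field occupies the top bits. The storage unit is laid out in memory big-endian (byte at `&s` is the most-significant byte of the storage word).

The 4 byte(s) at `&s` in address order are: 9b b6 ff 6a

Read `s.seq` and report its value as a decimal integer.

-1643073

[0]=0x9b [1]=0xb6 [2]=0xff [3]=0x6a (big-endian) → word 0x9bb6ff6a
seq:22 @ bit 10 → (0x9bb6ff6a>>10)&0x3fffff = 0x26edbf  ←
lvl:1 @ bit 9 → (0x9bb6ff6a>>9)&0x1 = 0x1
bank:9 @ bit 0 → (0x9bb6ff6a>>0)&0x1ff = 0x16a
seq signed 22b, MSB=1: 2551231 - 4194304 = -1643073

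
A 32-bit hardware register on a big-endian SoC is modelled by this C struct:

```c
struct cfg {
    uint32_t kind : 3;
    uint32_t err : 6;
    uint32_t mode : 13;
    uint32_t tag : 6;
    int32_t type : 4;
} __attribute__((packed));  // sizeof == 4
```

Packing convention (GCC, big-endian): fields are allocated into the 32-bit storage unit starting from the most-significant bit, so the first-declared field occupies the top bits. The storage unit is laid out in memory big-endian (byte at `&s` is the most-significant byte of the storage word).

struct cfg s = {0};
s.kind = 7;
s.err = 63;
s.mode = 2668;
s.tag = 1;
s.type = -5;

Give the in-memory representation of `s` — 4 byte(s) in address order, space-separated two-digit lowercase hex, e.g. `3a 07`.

ff a9 b0 1b

[29+:3] kind=7 & 0x7 = 0x7; word=0xe0000000
[23+:6] err=63 & 0x3f = 0x3f; word=0xff800000
[10+:13] mode=2668 & 0x1fff = 0xa6c; word=0xffa9b000
[4+:6] tag=1 & 0x3f = 0x1; word=0xffa9b010
[0+:4] type=-5 & 0xf = 0xb; word=0xffa9b01b
word = 0xffa9b01b → big-endian bytes:
  [0]=0xff  [1]=0xa9  [2]=0xb0  [3]=0x1b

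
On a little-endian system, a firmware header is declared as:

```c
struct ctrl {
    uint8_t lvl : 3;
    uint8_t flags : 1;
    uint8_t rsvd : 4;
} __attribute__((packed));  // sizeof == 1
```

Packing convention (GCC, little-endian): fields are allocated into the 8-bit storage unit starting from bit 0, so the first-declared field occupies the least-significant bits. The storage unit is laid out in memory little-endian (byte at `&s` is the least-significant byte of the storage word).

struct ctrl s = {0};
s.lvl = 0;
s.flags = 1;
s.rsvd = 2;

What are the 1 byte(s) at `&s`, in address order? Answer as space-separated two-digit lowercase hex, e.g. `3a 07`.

lvl (3b) val=0 bits=0x0 at bit 0: 0x00
flags (1b) val=1 bits=0x1 at bit 3: 0x08
rsvd (4b) val=2 bits=0x2 at bit 4: 0x28
word = 0x28 → little-endian bytes:
  [0]=0x28

28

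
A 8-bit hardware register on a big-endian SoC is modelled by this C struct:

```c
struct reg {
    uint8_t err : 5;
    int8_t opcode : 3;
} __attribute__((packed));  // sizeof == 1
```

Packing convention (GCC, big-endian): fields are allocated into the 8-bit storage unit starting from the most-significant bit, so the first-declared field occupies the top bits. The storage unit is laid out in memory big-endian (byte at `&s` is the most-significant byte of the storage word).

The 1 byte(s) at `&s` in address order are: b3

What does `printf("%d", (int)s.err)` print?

22

[0]=0xb3 (big-endian) → word 0xb3
err:5 @ bit 3 → (0xb3>>3)&0x1f = 0x16  ←
opcode:3 @ bit 0 → (0xb3>>0)&0x7 = 0x3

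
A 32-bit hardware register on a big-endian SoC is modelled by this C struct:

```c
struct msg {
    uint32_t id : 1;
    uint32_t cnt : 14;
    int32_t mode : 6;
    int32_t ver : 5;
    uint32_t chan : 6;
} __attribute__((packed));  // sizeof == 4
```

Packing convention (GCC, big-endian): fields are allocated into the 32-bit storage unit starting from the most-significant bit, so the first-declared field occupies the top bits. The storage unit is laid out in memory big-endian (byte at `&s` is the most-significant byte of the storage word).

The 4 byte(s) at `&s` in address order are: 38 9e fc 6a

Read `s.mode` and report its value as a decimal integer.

31

[0]=0x38 [1]=0x9e [2]=0xfc [3]=0x6a (big-endian) → word 0x389efc6a
id [31+:1] = (word>>31) & 0x1 = 0
cnt [17+:14] = (word>>17) & 0x3fff = 7247
mode [11+:6] = (word>>11) & 0x3f = 31  ←
ver [6+:5] = (word>>6) & 0x1f = 17
chan [0+:6] = (word>>0) & 0x3f = 42
mode signed 6b, MSB=0: value = 31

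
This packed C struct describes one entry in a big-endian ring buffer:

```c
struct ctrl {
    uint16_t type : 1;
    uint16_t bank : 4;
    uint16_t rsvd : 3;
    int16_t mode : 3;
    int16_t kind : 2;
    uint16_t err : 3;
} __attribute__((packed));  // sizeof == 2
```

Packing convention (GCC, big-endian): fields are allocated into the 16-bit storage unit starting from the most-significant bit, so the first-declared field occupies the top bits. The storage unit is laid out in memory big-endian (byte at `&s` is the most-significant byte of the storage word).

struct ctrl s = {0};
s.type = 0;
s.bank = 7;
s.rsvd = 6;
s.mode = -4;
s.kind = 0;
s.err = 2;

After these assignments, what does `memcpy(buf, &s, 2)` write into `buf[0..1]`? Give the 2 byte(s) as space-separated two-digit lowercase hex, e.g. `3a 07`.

type (1b) val=0 bits=0x0 at bit 15: 0x0000
bank (4b) val=7 bits=0x7 at bit 11: 0x3800
rsvd (3b) val=6 bits=0x6 at bit 8: 0x3e00
mode (3b) val=-4 bits=0x4 at bit 5: 0x3e80
kind (2b) val=0 bits=0x0 at bit 3: 0x3e80
err (3b) val=2 bits=0x2 at bit 0: 0x3e82
word = 0x3e82 → big-endian bytes:
  [0]=0x3e  [1]=0x82

3e 82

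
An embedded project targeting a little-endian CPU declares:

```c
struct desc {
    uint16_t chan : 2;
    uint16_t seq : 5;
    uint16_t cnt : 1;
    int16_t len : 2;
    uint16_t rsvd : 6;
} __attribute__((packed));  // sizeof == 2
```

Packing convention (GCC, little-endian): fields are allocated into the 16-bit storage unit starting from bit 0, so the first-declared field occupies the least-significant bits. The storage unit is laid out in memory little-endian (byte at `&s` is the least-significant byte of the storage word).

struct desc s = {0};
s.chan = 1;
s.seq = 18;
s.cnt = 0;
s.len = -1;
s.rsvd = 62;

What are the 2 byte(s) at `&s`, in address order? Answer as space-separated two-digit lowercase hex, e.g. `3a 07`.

49 fb

chan:2 = 1 → 0x1 << 0 → word 0x0001
seq:5 = 18 → 0x12 << 2 → word 0x0049
cnt:1 = 0 → 0x0 << 7 → word 0x0049
len:2 = -1 → 0x3 << 8 → word 0x0349
rsvd:6 = 62 → 0x3e << 10 → word 0xfb49
word = 0xfb49 → little-endian bytes:
  [0]=0x49  [1]=0xfb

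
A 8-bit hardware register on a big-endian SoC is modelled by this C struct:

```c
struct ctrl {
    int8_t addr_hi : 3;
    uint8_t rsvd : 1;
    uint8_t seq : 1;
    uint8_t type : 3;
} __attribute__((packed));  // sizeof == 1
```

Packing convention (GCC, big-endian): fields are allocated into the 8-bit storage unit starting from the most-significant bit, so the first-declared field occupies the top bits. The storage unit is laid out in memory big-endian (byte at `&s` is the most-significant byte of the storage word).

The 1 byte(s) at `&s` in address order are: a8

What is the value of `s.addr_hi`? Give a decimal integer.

[0]=0xa8 (big-endian) → word 0xa8
addr_hi [5+:3] = (word>>5) & 0x7 = 5  ←
rsvd [4+:1] = (word>>4) & 0x1 = 0
seq [3+:1] = (word>>3) & 0x1 = 1
type [0+:3] = (word>>0) & 0x7 = 0
addr_hi signed 3b, MSB=1: 5 - 8 = -3

-3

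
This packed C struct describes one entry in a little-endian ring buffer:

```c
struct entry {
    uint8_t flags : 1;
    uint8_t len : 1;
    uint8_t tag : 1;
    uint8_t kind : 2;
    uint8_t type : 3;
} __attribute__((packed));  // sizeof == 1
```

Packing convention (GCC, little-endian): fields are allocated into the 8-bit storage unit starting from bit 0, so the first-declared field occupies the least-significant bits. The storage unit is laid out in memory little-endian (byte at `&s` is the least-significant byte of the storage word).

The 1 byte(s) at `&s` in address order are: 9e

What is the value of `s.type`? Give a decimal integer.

[0]=0x9e (little-endian) → word 0x9e
flags:1 @ bit 0 → (0x9e>>0)&0x1 = 0x0
len:1 @ bit 1 → (0x9e>>1)&0x1 = 0x1
tag:1 @ bit 2 → (0x9e>>2)&0x1 = 0x1
kind:2 @ bit 3 → (0x9e>>3)&0x3 = 0x3
type:3 @ bit 5 → (0x9e>>5)&0x7 = 0x4  ←

4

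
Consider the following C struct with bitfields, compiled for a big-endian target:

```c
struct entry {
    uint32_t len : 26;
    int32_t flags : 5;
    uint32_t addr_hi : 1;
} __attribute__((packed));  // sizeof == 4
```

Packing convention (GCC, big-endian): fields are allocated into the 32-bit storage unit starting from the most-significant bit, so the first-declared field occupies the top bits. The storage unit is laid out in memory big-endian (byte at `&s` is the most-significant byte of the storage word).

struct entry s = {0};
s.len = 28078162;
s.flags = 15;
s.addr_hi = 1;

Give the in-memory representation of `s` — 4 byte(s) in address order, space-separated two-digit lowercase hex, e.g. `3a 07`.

len:26 = 28078162 → 0x1ac7052 << 6 → word 0x6b1c1480
flags:5 = 15 → 0xf << 1 → word 0x6b1c149e
addr_hi:1 = 1 → 0x1 << 0 → word 0x6b1c149f
word = 0x6b1c149f → big-endian bytes:
  [0]=0x6b  [1]=0x1c  [2]=0x14  [3]=0x9f

6b 1c 14 9f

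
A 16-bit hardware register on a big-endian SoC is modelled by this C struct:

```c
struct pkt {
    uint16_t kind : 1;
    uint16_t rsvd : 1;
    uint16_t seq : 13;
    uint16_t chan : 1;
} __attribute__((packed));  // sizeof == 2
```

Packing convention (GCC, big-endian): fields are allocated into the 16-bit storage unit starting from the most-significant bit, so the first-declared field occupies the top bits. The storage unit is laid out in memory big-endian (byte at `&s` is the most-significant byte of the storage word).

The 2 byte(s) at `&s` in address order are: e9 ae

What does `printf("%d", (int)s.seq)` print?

5335

[0]=0xe9 [1]=0xae (big-endian) → word 0xe9ae
kind:1 @ bit 15 → (0xe9ae>>15)&0x1 = 0x1
rsvd:1 @ bit 14 → (0xe9ae>>14)&0x1 = 0x1
seq:13 @ bit 1 → (0xe9ae>>1)&0x1fff = 0x14d7  ←
chan:1 @ bit 0 → (0xe9ae>>0)&0x1 = 0x0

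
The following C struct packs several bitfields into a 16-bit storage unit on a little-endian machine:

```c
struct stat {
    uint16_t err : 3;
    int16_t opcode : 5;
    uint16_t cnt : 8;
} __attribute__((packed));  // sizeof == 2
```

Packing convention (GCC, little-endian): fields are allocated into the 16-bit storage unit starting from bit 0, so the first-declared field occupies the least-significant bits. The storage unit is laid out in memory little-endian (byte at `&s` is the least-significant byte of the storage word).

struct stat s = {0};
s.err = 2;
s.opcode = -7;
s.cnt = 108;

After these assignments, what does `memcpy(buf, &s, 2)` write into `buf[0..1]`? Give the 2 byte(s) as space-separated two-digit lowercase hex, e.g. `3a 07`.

err:3 = 2 → 0x2 << 0 → word 0x0002
opcode:5 = -7 → 0x19 << 3 → word 0x00ca
cnt:8 = 108 → 0x6c << 8 → word 0x6cca
word = 0x6cca → little-endian bytes:
  [0]=0xca  [1]=0x6c

ca 6c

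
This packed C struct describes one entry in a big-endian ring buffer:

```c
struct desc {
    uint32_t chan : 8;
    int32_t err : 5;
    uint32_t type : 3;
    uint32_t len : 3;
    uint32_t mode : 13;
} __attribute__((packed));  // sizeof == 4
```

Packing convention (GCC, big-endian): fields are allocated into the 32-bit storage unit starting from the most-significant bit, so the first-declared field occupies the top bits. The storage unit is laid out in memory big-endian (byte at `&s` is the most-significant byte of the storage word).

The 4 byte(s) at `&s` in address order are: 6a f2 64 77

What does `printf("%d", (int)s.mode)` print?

1143

[0]=0x6a [1]=0xf2 [2]=0x64 [3]=0x77 (big-endian) → word 0x6af26477
chan [24+:8] = (word>>24) & 0xff = 106
err [19+:5] = (word>>19) & 0x1f = 30
type [16+:3] = (word>>16) & 0x7 = 2
len [13+:3] = (word>>13) & 0x7 = 3
mode [0+:13] = (word>>0) & 0x1fff = 1143  ←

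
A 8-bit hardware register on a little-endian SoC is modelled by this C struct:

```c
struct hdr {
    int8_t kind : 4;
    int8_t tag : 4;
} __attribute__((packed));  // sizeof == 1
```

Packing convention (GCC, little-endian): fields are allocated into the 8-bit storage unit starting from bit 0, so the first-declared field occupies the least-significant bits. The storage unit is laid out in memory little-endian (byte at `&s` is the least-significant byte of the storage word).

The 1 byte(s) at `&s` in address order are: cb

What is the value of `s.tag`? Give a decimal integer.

-4

[0]=0xcb (little-endian) → word 0xcb
kind [0+:4] = (word>>0) & 0xf = 11
tag [4+:4] = (word>>4) & 0xf = 12  ←
tag signed 4b, MSB=1: 12 - 16 = -4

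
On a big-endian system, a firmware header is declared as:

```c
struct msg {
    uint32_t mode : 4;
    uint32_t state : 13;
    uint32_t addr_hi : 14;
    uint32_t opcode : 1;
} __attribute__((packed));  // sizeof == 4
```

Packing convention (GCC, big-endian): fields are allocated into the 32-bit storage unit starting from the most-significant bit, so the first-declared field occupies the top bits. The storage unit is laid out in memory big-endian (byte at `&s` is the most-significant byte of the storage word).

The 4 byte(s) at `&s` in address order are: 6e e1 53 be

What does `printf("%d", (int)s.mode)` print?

6

[0]=0x6e [1]=0xe1 [2]=0x53 [3]=0xbe (big-endian) → word 0x6ee153be
mode [28+:4] = (word>>28) & 0xf = 6  ←
state [15+:13] = (word>>15) & 0x1fff = 7618
addr_hi [1+:14] = (word>>1) & 0x3fff = 10719
opcode [0+:1] = (word>>0) & 0x1 = 0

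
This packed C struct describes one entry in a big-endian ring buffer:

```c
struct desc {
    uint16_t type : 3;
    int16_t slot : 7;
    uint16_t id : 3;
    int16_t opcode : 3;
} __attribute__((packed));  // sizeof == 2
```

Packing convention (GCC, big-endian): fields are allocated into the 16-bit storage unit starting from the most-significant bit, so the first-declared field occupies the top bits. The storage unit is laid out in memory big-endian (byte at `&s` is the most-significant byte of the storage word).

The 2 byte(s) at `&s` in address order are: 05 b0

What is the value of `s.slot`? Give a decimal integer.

[0]=0x05 [1]=0xb0 (big-endian) → word 0x05b0
type [13+:3] = (word>>13) & 0x7 = 0
slot [6+:7] = (word>>6) & 0x7f = 22  ←
id [3+:3] = (word>>3) & 0x7 = 6
opcode [0+:3] = (word>>0) & 0x7 = 0
slot signed 7b, MSB=0: value = 22

22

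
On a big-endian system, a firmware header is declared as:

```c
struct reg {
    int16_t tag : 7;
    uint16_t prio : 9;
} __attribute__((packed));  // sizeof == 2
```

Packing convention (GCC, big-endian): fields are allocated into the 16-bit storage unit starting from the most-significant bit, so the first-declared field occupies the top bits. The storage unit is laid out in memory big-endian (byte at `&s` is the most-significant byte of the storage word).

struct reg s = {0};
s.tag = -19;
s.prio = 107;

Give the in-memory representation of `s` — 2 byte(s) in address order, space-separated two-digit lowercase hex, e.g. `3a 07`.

tag:7 = -19 → 0x6d << 9 → word 0xda00
prio:9 = 107 → 0x6b << 0 → word 0xda6b
word = 0xda6b → big-endian bytes:
  [0]=0xda  [1]=0x6b

da 6b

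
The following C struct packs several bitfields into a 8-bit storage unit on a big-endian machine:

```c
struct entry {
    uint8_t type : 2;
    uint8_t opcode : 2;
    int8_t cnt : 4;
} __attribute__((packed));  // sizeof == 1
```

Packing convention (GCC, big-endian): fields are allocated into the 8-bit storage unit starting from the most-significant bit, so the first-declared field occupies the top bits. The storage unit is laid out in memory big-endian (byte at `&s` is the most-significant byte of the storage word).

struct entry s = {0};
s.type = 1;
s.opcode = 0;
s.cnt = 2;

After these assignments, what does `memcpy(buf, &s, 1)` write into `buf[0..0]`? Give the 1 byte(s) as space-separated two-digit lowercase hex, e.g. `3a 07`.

42

type:2 = 1 → 0x1 << 6 → word 0x40
opcode:2 = 0 → 0x0 << 4 → word 0x40
cnt:4 = 2 → 0x2 << 0 → word 0x42
word = 0x42 → big-endian bytes:
  [0]=0x42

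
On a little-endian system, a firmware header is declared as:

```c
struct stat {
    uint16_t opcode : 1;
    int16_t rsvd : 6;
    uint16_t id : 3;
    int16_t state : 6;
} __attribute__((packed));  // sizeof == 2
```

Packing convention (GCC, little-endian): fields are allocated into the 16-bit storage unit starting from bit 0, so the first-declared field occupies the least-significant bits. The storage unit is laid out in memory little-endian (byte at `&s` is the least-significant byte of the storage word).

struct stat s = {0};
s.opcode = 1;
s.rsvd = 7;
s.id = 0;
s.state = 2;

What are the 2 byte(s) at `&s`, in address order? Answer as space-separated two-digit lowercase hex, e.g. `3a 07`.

0f 08

opcode:1 = 1 → 0x1 << 0 → word 0x0001
rsvd:6 = 7 → 0x7 << 1 → word 0x000f
id:3 = 0 → 0x0 << 7 → word 0x000f
state:6 = 2 → 0x2 << 10 → word 0x080f
word = 0x080f → little-endian bytes:
  [0]=0x0f  [1]=0x08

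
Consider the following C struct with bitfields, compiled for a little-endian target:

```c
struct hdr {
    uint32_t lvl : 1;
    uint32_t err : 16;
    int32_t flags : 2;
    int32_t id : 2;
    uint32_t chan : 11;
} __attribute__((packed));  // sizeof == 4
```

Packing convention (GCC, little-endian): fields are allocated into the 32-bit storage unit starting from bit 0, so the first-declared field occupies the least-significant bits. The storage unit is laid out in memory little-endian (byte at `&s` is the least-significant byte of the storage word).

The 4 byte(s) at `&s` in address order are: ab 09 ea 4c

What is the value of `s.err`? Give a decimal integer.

[0]=0xab [1]=0x09 [2]=0xea [3]=0x4c (little-endian) → word 0x4cea09ab
lvl [0+:1] = (word>>0) & 0x1 = 1
err [1+:16] = (word>>1) & 0xffff = 1237  ←
flags [17+:2] = (word>>17) & 0x3 = 1
id [19+:2] = (word>>19) & 0x3 = 1
chan [21+:11] = (word>>21) & 0x7ff = 615

1237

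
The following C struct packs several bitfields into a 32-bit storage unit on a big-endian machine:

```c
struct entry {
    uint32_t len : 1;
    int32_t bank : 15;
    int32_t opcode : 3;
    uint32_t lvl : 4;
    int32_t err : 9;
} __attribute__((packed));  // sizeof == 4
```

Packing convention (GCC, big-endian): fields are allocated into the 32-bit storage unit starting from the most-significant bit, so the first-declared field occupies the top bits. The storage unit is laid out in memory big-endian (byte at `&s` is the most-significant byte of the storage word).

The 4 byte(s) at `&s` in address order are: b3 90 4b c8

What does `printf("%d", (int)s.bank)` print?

13200

[0]=0xb3 [1]=0x90 [2]=0x4b [3]=0xc8 (big-endian) → word 0xb3904bc8
len [31+:1] = (word>>31) & 0x1 = 1
bank [16+:15] = (word>>16) & 0x7fff = 13200  ←
opcode [13+:3] = (word>>13) & 0x7 = 2
lvl [9+:4] = (word>>9) & 0xf = 5
err [0+:9] = (word>>0) & 0x1ff = 456
bank signed 15b, MSB=0: value = 13200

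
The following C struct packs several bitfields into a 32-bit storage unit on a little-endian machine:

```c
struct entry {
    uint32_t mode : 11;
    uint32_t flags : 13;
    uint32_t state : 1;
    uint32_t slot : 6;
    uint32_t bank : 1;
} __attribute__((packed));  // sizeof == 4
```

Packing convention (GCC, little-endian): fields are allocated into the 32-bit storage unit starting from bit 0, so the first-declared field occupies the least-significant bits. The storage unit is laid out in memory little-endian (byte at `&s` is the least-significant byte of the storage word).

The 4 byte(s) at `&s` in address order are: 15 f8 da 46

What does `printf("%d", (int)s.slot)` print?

35

[0]=0x15 [1]=0xf8 [2]=0xda [3]=0x46 (little-endian) → word 0x46daf815
mode [0+:11] = (word>>0) & 0x7ff = 21
flags [11+:13] = (word>>11) & 0x1fff = 7007
state [24+:1] = (word>>24) & 0x1 = 0
slot [25+:6] = (word>>25) & 0x3f = 35  ←
bank [31+:1] = (word>>31) & 0x1 = 0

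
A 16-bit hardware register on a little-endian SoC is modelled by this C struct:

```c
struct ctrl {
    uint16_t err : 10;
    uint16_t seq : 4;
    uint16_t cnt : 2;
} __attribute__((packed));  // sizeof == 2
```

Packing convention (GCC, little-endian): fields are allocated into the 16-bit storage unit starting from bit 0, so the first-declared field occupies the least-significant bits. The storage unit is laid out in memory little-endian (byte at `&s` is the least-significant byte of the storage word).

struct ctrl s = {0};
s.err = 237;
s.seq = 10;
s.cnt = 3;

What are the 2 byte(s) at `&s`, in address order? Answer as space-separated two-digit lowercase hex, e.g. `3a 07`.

err:10 = 237 → 0xed << 0 → word 0x00ed
seq:4 = 10 → 0xa << 10 → word 0x28ed
cnt:2 = 3 → 0x3 << 14 → word 0xe8ed
word = 0xe8ed → little-endian bytes:
  [0]=0xed  [1]=0xe8

ed e8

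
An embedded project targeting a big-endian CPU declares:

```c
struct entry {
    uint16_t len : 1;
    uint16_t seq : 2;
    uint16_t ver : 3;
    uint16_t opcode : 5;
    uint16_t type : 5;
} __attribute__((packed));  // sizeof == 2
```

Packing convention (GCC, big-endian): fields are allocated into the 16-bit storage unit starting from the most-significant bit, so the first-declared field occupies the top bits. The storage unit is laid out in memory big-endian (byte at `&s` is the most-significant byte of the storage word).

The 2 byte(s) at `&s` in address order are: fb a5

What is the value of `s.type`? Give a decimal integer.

[0]=0xfb [1]=0xa5 (big-endian) → word 0xfba5
len:1 @ bit 15 → (0xfba5>>15)&0x1 = 0x1
seq:2 @ bit 13 → (0xfba5>>13)&0x3 = 0x3
ver:3 @ bit 10 → (0xfba5>>10)&0x7 = 0x6
opcode:5 @ bit 5 → (0xfba5>>5)&0x1f = 0x1d
type:5 @ bit 0 → (0xfba5>>0)&0x1f = 0x5  ←

5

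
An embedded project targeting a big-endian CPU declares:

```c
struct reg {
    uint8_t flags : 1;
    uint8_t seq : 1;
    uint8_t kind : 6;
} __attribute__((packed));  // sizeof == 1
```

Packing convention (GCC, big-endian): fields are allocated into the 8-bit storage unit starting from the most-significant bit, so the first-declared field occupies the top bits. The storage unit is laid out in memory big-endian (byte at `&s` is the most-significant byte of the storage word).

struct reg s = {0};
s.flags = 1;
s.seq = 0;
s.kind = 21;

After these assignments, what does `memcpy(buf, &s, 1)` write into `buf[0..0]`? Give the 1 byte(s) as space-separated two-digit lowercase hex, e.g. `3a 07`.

95

[7+:1] flags=1 & 0x1 = 0x1; word=0x80
[6+:1] seq=0 & 0x1 = 0x0; word=0x80
[0+:6] kind=21 & 0x3f = 0x15; word=0x95
word = 0x95 → big-endian bytes:
  [0]=0x95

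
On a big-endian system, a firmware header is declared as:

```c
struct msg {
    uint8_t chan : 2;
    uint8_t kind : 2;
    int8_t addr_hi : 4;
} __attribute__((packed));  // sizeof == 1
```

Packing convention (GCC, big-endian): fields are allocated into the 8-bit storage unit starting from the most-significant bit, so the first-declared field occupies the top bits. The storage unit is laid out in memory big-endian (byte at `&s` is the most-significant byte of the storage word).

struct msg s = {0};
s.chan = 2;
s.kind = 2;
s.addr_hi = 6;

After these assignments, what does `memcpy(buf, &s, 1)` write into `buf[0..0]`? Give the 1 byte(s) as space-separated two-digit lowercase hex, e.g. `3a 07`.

a6

chan (2b) val=2 bits=0x2 at bit 6: 0x80
kind (2b) val=2 bits=0x2 at bit 4: 0xa0
addr_hi (4b) val=6 bits=0x6 at bit 0: 0xa6
word = 0xa6 → big-endian bytes:
  [0]=0xa6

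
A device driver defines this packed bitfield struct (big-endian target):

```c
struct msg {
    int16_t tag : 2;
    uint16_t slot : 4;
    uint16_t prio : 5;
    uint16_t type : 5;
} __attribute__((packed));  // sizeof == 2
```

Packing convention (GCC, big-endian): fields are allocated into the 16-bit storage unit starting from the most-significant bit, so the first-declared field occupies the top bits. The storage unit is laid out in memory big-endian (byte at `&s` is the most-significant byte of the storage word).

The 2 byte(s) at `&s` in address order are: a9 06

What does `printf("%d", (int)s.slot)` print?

[0]=0xa9 [1]=0x06 (big-endian) → word 0xa906
tag:2 @ bit 14 → (0xa906>>14)&0x3 = 0x2
slot:4 @ bit 10 → (0xa906>>10)&0xf = 0xa  ←
prio:5 @ bit 5 → (0xa906>>5)&0x1f = 0x8
type:5 @ bit 0 → (0xa906>>0)&0x1f = 0x6

10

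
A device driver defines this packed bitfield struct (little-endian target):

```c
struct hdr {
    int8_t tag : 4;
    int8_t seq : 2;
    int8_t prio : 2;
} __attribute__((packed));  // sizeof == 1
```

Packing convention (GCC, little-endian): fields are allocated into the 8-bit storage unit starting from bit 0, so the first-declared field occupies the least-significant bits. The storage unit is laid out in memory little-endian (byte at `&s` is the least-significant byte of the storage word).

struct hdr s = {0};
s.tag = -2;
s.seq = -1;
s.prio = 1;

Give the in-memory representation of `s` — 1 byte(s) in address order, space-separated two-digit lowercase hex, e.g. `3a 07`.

[0+:4] tag=-2 & 0xf = 0xe; word=0x0e
[4+:2] seq=-1 & 0x3 = 0x3; word=0x3e
[6+:2] prio=1 & 0x3 = 0x1; word=0x7e
word = 0x7e → little-endian bytes:
  [0]=0x7e

7e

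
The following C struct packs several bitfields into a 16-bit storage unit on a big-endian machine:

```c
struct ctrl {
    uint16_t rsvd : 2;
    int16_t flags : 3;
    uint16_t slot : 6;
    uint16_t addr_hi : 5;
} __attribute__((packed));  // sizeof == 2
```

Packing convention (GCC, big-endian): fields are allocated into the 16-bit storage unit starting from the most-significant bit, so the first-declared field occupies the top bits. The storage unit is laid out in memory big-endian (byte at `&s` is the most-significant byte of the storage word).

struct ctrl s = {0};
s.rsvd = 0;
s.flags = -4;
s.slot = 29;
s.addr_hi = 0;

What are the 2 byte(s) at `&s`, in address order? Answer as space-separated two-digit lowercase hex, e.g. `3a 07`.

23 a0

[14+:2] rsvd=0 & 0x3 = 0x0; word=0x0000
[11+:3] flags=-4 & 0x7 = 0x4; word=0x2000
[5+:6] slot=29 & 0x3f = 0x1d; word=0x23a0
[0+:5] addr_hi=0 & 0x1f = 0x0; word=0x23a0
word = 0x23a0 → big-endian bytes:
  [0]=0x23  [1]=0xa0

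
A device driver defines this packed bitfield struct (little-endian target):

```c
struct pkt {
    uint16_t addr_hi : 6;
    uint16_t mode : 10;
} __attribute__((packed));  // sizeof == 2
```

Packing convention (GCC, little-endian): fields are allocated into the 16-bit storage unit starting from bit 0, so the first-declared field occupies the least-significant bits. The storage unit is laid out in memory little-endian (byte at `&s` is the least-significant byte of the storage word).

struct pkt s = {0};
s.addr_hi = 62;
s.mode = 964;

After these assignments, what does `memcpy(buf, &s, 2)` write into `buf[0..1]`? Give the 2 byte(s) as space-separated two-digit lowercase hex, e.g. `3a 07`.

addr_hi:6 = 62 → 0x3e << 0 → word 0x003e
mode:10 = 964 → 0x3c4 << 6 → word 0xf13e
word = 0xf13e → little-endian bytes:
  [0]=0x3e  [1]=0xf1

3e f1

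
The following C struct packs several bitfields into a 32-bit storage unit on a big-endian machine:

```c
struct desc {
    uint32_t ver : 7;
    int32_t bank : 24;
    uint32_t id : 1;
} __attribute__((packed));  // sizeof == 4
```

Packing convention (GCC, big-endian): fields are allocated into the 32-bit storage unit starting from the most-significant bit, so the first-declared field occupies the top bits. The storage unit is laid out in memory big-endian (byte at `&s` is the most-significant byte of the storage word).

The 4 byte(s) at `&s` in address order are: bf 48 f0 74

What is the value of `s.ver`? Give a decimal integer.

95

[0]=0xbf [1]=0x48 [2]=0xf0 [3]=0x74 (big-endian) → word 0xbf48f074
ver:7 @ bit 25 → (0xbf48f074>>25)&0x7f = 0x5f  ←
bank:24 @ bit 1 → (0xbf48f074>>1)&0xffffff = 0xa4783a
id:1 @ bit 0 → (0xbf48f074>>0)&0x1 = 0x0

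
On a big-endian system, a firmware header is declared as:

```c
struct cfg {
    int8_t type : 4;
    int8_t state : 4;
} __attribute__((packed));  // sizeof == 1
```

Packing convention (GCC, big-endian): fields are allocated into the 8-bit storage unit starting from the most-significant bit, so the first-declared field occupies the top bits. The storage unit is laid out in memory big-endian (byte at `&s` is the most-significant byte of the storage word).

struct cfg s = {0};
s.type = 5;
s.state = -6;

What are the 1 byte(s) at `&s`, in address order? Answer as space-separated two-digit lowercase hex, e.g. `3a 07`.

type:4 = 5 → 0x5 << 4 → word 0x50
state:4 = -6 → 0xa << 0 → word 0x5a
word = 0x5a → big-endian bytes:
  [0]=0x5a

5a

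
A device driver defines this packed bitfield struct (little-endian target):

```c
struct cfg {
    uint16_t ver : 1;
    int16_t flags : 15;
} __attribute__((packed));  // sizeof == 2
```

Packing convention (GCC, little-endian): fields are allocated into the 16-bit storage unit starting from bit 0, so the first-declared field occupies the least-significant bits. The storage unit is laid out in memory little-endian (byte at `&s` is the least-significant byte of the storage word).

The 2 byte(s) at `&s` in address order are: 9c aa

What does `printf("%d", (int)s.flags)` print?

[0]=0x9c [1]=0xaa (little-endian) → word 0xaa9c
ver [0+:1] = (word>>0) & 0x1 = 0
flags [1+:15] = (word>>1) & 0x7fff = 21838  ←
flags signed 15b, MSB=1: 21838 - 32768 = -10930

-10930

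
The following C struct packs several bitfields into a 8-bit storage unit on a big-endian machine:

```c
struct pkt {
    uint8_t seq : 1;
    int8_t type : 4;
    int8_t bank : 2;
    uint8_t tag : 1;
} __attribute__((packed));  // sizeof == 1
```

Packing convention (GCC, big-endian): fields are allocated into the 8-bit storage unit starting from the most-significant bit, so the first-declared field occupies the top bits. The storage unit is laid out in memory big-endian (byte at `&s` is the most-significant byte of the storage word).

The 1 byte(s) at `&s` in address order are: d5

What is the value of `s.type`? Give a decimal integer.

-6

[0]=0xd5 (big-endian) → word 0xd5
seq [7+:1] = (word>>7) & 0x1 = 1
type [3+:4] = (word>>3) & 0xf = 10  ←
bank [1+:2] = (word>>1) & 0x3 = 2
tag [0+:1] = (word>>0) & 0x1 = 1
type signed 4b, MSB=1: 10 - 16 = -6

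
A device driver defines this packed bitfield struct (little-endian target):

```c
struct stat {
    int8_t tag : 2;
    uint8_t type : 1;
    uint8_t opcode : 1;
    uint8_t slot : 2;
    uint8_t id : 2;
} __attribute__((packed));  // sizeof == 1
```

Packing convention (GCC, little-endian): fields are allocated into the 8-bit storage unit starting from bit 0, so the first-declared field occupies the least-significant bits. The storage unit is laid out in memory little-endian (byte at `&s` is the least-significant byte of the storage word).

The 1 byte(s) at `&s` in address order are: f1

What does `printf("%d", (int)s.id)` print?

[0]=0xf1 (little-endian) → word 0xf1
tag [0+:2] = (word>>0) & 0x3 = 1
type [2+:1] = (word>>2) & 0x1 = 0
opcode [3+:1] = (word>>3) & 0x1 = 0
slot [4+:2] = (word>>4) & 0x3 = 3
id [6+:2] = (word>>6) & 0x3 = 3  ←

3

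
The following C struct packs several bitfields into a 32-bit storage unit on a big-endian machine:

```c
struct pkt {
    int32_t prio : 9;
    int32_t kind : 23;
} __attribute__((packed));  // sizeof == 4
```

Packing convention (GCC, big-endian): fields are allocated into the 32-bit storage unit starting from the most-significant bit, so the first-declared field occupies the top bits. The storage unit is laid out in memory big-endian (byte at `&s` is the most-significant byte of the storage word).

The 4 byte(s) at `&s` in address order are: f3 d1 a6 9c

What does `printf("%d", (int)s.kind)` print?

-3037540

[0]=0xf3 [1]=0xd1 [2]=0xa6 [3]=0x9c (big-endian) → word 0xf3d1a69c
prio:9 @ bit 23 → (0xf3d1a69c>>23)&0x1ff = 0x1e7
kind:23 @ bit 0 → (0xf3d1a69c>>0)&0x7fffff = 0x51a69c  ←
kind signed 23b, MSB=1: 5351068 - 8388608 = -3037540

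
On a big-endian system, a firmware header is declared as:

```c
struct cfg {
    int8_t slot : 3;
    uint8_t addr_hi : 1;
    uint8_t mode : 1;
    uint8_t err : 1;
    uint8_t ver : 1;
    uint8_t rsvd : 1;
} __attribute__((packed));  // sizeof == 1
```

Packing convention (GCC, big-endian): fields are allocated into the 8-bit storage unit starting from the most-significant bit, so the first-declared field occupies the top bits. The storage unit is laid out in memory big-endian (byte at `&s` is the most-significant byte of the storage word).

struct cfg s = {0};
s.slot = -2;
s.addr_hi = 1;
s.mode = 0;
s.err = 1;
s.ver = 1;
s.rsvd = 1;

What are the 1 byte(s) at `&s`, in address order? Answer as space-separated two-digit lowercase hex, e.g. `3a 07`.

slot (3b) val=-2 bits=0x6 at bit 5: 0xc0
addr_hi (1b) val=1 bits=0x1 at bit 4: 0xd0
mode (1b) val=0 bits=0x0 at bit 3: 0xd0
err (1b) val=1 bits=0x1 at bit 2: 0xd4
ver (1b) val=1 bits=0x1 at bit 1: 0xd6
rsvd (1b) val=1 bits=0x1 at bit 0: 0xd7
word = 0xd7 → big-endian bytes:
  [0]=0xd7

d7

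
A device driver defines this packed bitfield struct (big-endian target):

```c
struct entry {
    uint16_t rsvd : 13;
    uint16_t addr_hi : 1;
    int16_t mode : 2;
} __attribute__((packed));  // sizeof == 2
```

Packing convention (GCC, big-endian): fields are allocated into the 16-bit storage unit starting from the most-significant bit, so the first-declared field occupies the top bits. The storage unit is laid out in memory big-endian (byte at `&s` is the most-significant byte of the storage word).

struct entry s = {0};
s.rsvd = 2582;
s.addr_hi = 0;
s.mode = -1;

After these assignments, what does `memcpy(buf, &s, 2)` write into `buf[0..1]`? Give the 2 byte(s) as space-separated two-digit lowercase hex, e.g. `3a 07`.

rsvd (13b) val=2582 bits=0xa16 at bit 3: 0x50b0
addr_hi (1b) val=0 bits=0x0 at bit 2: 0x50b0
mode (2b) val=-1 bits=0x3 at bit 0: 0x50b3
word = 0x50b3 → big-endian bytes:
  [0]=0x50  [1]=0xb3

50 b3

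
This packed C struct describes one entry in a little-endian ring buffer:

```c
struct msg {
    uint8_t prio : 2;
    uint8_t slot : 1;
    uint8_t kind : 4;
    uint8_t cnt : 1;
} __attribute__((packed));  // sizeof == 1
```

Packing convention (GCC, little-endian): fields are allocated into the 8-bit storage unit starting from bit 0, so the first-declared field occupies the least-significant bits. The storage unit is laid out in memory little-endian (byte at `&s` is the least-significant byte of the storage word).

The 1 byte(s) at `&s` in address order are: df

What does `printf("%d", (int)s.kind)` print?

[0]=0xdf (little-endian) → word 0xdf
prio:2 @ bit 0 → (0xdf>>0)&0x3 = 0x3
slot:1 @ bit 2 → (0xdf>>2)&0x1 = 0x1
kind:4 @ bit 3 → (0xdf>>3)&0xf = 0xb  ←
cnt:1 @ bit 7 → (0xdf>>7)&0x1 = 0x1

11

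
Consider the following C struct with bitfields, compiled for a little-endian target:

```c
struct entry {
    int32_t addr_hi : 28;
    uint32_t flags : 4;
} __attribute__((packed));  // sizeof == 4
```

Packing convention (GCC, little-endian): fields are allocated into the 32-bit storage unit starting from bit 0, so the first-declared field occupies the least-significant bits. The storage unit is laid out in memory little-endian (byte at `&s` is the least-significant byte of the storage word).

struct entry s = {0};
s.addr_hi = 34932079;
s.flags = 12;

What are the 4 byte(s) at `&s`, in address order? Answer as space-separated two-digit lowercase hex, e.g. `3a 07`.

[0+:28] addr_hi=34932079 & 0xfffffff = 0x215056f; word=0x0215056f
[28+:4] flags=12 & 0xf = 0xc; word=0xc215056f
word = 0xc215056f → little-endian bytes:
  [0]=0x6f  [1]=0x05  [2]=0x15  [3]=0xc2

6f 05 15 c2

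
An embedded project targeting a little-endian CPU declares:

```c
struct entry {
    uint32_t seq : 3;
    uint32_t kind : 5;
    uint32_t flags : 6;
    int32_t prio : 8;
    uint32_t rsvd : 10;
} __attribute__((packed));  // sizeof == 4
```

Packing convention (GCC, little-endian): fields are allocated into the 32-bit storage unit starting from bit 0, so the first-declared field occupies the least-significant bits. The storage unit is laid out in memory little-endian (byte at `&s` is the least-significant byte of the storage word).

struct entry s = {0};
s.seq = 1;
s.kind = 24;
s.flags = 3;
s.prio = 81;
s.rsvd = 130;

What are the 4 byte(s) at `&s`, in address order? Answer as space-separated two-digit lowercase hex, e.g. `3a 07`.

seq (3b) val=1 bits=0x1 at bit 0: 0x00000001
kind (5b) val=24 bits=0x18 at bit 3: 0x000000c1
flags (6b) val=3 bits=0x3 at bit 8: 0x000003c1
prio (8b) val=81 bits=0x51 at bit 14: 0x001443c1
rsvd (10b) val=130 bits=0x82 at bit 22: 0x209443c1
word = 0x209443c1 → little-endian bytes:
  [0]=0xc1  [1]=0x43  [2]=0x94  [3]=0x20

c1 43 94 20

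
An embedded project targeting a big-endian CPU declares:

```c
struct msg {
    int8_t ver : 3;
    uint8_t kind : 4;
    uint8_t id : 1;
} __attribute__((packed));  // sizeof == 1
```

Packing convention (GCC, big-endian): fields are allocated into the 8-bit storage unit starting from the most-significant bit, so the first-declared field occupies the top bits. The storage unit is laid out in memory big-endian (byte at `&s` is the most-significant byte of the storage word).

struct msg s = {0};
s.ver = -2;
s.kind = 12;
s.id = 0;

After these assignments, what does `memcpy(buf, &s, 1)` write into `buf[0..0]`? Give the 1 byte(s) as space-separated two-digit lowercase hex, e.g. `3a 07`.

ver:3 = -2 → 0x6 << 5 → word 0xc0
kind:4 = 12 → 0xc << 1 → word 0xd8
id:1 = 0 → 0x0 << 0 → word 0xd8
word = 0xd8 → big-endian bytes:
  [0]=0xd8

d8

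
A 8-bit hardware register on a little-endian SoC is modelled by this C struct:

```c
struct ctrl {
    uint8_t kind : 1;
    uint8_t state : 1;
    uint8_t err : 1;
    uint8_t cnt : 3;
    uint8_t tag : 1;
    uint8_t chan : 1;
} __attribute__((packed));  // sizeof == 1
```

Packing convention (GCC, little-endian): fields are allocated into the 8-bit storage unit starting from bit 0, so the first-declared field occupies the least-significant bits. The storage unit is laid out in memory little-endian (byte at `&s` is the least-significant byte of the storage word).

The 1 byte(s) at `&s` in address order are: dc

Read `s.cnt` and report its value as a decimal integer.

[0]=0xdc (little-endian) → word 0xdc
kind:1 @ bit 0 → (0xdc>>0)&0x1 = 0x0
state:1 @ bit 1 → (0xdc>>1)&0x1 = 0x0
err:1 @ bit 2 → (0xdc>>2)&0x1 = 0x1
cnt:3 @ bit 3 → (0xdc>>3)&0x7 = 0x3  ←
tag:1 @ bit 6 → (0xdc>>6)&0x1 = 0x1
chan:1 @ bit 7 → (0xdc>>7)&0x1 = 0x1

3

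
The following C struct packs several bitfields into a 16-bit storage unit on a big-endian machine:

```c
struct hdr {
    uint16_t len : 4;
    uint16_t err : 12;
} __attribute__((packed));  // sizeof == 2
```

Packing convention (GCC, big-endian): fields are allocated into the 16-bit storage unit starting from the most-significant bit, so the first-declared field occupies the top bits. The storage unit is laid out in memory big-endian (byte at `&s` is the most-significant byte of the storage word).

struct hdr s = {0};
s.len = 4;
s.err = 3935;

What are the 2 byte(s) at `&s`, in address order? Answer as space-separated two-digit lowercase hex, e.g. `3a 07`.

4f 5f

len:4 = 4 → 0x4 << 12 → word 0x4000
err:12 = 3935 → 0xf5f << 0 → word 0x4f5f
word = 0x4f5f → big-endian bytes:
  [0]=0x4f  [1]=0x5f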